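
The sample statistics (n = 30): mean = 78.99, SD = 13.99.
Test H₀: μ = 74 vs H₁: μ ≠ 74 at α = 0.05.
One-sample t-test:
H₀: μ = 74
H₁: μ ≠ 74
df = n - 1 = 29
t = (x̄ - μ₀) / (s/√n) = (78.99 - 74) / (13.99/√30) = 1.954
p-value = 0.0605

Since p-value > α = 0.05, we fail to reject H₀.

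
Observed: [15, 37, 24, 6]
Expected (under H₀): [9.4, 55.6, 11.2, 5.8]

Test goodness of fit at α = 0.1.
Chi-square goodness of fit test:
H₀: observed counts match expected distribution
H₁: observed counts differ from expected distribution
df = k - 1 = 3
χ² = Σ(O - E)²/E
   = (15 - 9.4)²/9.4 + (37 - 55.6)²/55.6 + (24 - 11.2)²/11.2 + (6 - 5.8)²/5.8
   = 3.336 + 6.222 + 14.629 + 0.007
   = 24.19
p-value < 0.0001

Since p-value < α = 0.1, we reject H₀.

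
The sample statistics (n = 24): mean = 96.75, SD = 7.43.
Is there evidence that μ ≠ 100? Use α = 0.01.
One-sample t-test:
H₀: μ = 100
H₁: μ ≠ 100
df = n - 1 = 23
t = (x̄ - μ₀) / (s/√n) = (96.75 - 100) / (7.43/√24) = -2.143
p-value = 0.0429

Since p-value > α = 0.01, we fail to reject H₀.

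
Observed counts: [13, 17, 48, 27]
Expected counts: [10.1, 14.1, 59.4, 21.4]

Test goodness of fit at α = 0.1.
Chi-square goodness of fit test:
H₀: observed counts match expected distribution
H₁: observed counts differ from expected distribution
df = k - 1 = 3
χ² = Σ(O - E)²/E
   = (13 - 10.1)²/10.1 + (17 - 14.1)²/14.1 + (48 - 59.4)²/59.4 + (27 - 21.4)²/21.4
   = 0.833 + 0.596 + 2.188 + 1.465
   = 5.08
p-value = 0.1659

Since p-value > α = 0.1, we fail to reject H₀.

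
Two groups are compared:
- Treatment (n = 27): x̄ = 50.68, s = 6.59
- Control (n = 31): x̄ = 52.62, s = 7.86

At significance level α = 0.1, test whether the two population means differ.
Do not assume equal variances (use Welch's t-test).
Welch's two-sample t-test:
H₀: μ₁ = μ₂
H₁: μ₁ ≠ μ₂
s₁²/n₁ = 6.59²/27 = 1.6084,  s₂²/n₂ = 7.86²/31 = 1.9929
SE = √(s₁²/n₁ + s₂²/n₂) = √(1.6084 + 1.9929) = 1.8977
df (Welch-Satterthwaite) = (s₁²/n₁ + s₂²/n₂)² / [(s₁²/n₁)²/(n₁-1) + (s₂²/n₂)²/(n₂-1)] ≈ 55.93
t = (x̄₁ - x̄₂) / SE = (50.68 - 52.62) / 1.8977 = -1.94 / 1.8977 = -1.022
p-value = 0.3111

Since p-value > α = 0.1, we fail to reject H₀.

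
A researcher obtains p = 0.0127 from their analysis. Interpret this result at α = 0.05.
Since p = 0.0127 < α = 0.05, reject H₀.
There is sufficient evidence to reject the null hypothesis; the result is statistically significant at the 0.05 level.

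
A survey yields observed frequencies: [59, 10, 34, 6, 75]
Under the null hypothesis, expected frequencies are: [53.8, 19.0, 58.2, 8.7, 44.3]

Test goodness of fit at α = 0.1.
Chi-square goodness of fit test:
H₀: observed counts match expected distribution
H₁: observed counts differ from expected distribution
df = k - 1 = 4
χ² = Σ(O - E)²/E
   = (59 - 53.8)²/53.8 + (10 - 19.0)²/19.0 + (34 - 58.2)²/58.2 + (6 - 8.7)²/8.7 + (75 - 44.3)²/44.3
   = 0.503 + 4.263 + 10.063 + 0.838 + 21.275
   = 36.94
p-value < 0.0001

Since p-value < α = 0.1, we reject H₀.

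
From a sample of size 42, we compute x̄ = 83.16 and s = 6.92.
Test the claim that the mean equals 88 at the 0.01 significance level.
One-sample t-test:
H₀: μ = 88
H₁: μ ≠ 88
df = n - 1 = 41
t = (x̄ - μ₀) / (s/√n) = (83.16 - 88) / (6.92/√42) = -4.533
p-value < 0.0001

Since p-value < α = 0.01, we reject H₀.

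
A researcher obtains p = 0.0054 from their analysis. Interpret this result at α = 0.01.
Since p = 0.0054 < α = 0.01, reject H₀.
There is sufficient evidence to reject the null hypothesis; the result is statistically significant at the 0.01 level.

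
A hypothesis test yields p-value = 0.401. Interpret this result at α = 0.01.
Since p = 0.401 > α = 0.01, fail to reject H₀.
There is insufficient evidence to reject the null hypothesis; the result is not statistically significant at the 0.01 level.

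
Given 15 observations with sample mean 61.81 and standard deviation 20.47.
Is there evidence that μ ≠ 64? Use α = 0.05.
One-sample t-test:
H₀: μ = 64
H₁: μ ≠ 64
df = n - 1 = 14
t = (x̄ - μ₀) / (s/√n) = (61.81 - 64) / (20.47/√15) = -0.414
p-value = 0.6849

Since p-value > α = 0.05, we fail to reject H₀.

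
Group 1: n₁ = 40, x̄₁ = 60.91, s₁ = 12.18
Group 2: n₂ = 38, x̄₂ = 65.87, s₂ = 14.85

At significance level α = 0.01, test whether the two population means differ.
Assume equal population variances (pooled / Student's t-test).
Student's two-sample t-test (equal variances):
H₀: μ₁ = μ₂
H₁: μ₁ ≠ μ₂
df = n₁ + n₂ - 2 = 76
Pooled variance s_p² = [(n₁-1)s₁² + (n₂-1)s₂²] / (n₁ + n₂ - 2) = [(39)(12.18²) + (37)(14.85²)] / 76 = 183.4878
SE = √(s_p²(1/n₁ + 1/n₂)) = √(183.4878 × (1/40 + 1/38)) = 3.0685
t = (x̄₁ - x̄₂) / SE = (60.91 - 65.87) / 3.0685 = -4.96 / 3.0685 = -1.616
p-value = 0.1101

Since p-value > α = 0.01, we fail to reject H₀.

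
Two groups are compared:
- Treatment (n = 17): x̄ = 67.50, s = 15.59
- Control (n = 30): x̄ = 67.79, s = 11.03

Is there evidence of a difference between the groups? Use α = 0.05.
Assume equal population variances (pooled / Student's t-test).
Student's two-sample t-test (equal variances):
H₀: μ₁ = μ₂
H₁: μ₁ ≠ μ₂
df = n₁ + n₂ - 2 = 45
Pooled variance s_p² = [(n₁-1)s₁² + (n₂-1)s₂²] / (n₁ + n₂ - 2) = [(16)(15.59²) + (29)(11.03²)] / 45 = 164.8208
SE = √(s_p²(1/n₁ + 1/n₂)) = √(164.8208 × (1/17 + 1/30)) = 3.8974
t = (x̄₁ - x̄₂) / SE = (67.50 - 67.79) / 3.8974 = -0.29 / 3.8974 = -0.074
p-value = 0.9410

Since p-value > α = 0.05, we fail to reject H₀.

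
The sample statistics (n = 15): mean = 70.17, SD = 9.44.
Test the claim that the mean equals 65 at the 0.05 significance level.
One-sample t-test:
H₀: μ = 65
H₁: μ ≠ 65
df = n - 1 = 14
t = (x̄ - μ₀) / (s/√n) = (70.17 - 65) / (9.44/√15) = 2.121
p-value = 0.0522

Since p-value > α = 0.05, we fail to reject H₀.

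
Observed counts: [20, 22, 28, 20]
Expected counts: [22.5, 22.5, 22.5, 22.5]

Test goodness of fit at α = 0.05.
Chi-square goodness of fit test:
H₀: observed counts match expected distribution
H₁: observed counts differ from expected distribution
df = k - 1 = 3
χ² = Σ(O - E)²/E
   = (20 - 22.5)²/22.5 + (22 - 22.5)²/22.5 + (28 - 22.5)²/22.5 + (20 - 22.5)²/22.5
   = 0.278 + 0.011 + 1.344 + 0.278
   = 1.91
p-value = 0.5911

Since p-value > α = 0.05, we fail to reject H₀.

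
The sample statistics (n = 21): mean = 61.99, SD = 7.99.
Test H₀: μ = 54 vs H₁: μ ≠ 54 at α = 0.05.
One-sample t-test:
H₀: μ = 54
H₁: μ ≠ 54
df = n - 1 = 20
t = (x̄ - μ₀) / (s/√n) = (61.99 - 54) / (7.99/√21) = 4.583
p-value = 0.0002

Since p-value < α = 0.05, we reject H₀.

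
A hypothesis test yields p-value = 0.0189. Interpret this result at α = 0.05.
Since p = 0.0189 < α = 0.05, reject H₀.
There is sufficient evidence to reject the null hypothesis; the result is statistically significant at the 0.05 level.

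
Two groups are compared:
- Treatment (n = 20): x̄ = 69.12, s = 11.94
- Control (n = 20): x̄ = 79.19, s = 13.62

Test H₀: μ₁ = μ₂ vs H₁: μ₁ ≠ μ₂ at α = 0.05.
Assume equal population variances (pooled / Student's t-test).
Student's two-sample t-test (equal variances):
H₀: μ₁ = μ₂
H₁: μ₁ ≠ μ₂
df = n₁ + n₂ - 2 = 38
Pooled variance s_p² = [(n₁-1)s₁² + (n₂-1)s₂²] / (n₁ + n₂ - 2) = [(19)(11.94²) + (19)(13.62²)] / 38 = 164.0340
SE = √(s_p²(1/n₁ + 1/n₂)) = √(164.0340 × (1/20 + 1/20)) = 4.0501
t = (x̄₁ - x̄₂) / SE = (69.12 - 79.19) / 4.0501 = -10.07 / 4.0501 = -2.486
p-value = 0.0174

Since p-value < α = 0.05, we reject H₀.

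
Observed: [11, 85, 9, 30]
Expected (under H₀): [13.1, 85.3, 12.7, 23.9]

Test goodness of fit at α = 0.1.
Chi-square goodness of fit test:
H₀: observed counts match expected distribution
H₁: observed counts differ from expected distribution
df = k - 1 = 3
χ² = Σ(O - E)²/E
   = (11 - 13.1)²/13.1 + (85 - 85.3)²/85.3 + (9 - 12.7)²/12.7 + (30 - 23.9)²/23.9
   = 0.337 + 0.001 + 1.078 + 1.557
   = 2.97
p-value = 0.3959

Since p-value > α = 0.1, we fail to reject H₀.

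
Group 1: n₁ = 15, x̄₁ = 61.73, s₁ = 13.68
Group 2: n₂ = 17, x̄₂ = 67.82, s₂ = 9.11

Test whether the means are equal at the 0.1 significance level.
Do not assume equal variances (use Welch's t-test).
Welch's two-sample t-test:
H₀: μ₁ = μ₂
H₁: μ₁ ≠ μ₂
s₁²/n₁ = 13.68²/15 = 12.4762,  s₂²/n₂ = 9.11²/17 = 4.8819
SE = √(s₁²/n₁ + s₂²/n₂) = √(12.4762 + 4.8819) = 4.1663
df (Welch-Satterthwaite) = (s₁²/n₁ + s₂²/n₂)² / [(s₁²/n₁)²/(n₁-1) + (s₂²/n₂)²/(n₂-1)] ≈ 23.90
t = (x̄₁ - x̄₂) / SE = (61.73 - 67.82) / 4.1663 = -6.09 / 4.1663 = -1.462
p-value = 0.1568

Since p-value > α = 0.1, we fail to reject H₀.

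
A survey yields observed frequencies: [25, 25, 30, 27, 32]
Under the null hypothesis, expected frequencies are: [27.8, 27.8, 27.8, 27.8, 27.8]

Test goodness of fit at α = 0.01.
Chi-square goodness of fit test:
H₀: observed counts match expected distribution
H₁: observed counts differ from expected distribution
df = k - 1 = 4
χ² = Σ(O - E)²/E
   = (25 - 27.8)²/27.8 + (25 - 27.8)²/27.8 + (30 - 27.8)²/27.8 + (27 - 27.8)²/27.8 + (32 - 27.8)²/27.8
   = 0.282 + 0.282 + 0.174 + 0.023 + 0.635
   = 1.40
p-value = 0.8449

Since p-value > α = 0.01, we fail to reject H₀.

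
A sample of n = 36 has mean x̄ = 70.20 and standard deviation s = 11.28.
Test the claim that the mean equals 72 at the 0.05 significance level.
One-sample t-test:
H₀: μ = 72
H₁: μ ≠ 72
df = n - 1 = 35
t = (x̄ - μ₀) / (s/√n) = (70.20 - 72) / (11.28/√36) = -0.957
p-value = 0.3449

Since p-value > α = 0.05, we fail to reject H₀.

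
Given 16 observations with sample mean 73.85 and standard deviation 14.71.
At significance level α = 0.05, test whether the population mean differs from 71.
One-sample t-test:
H₀: μ = 71
H₁: μ ≠ 71
df = n - 1 = 15
t = (x̄ - μ₀) / (s/√n) = (73.85 - 71) / (14.71/√16) = 0.775
p-value = 0.4504

Since p-value > α = 0.05, we fail to reject H₀.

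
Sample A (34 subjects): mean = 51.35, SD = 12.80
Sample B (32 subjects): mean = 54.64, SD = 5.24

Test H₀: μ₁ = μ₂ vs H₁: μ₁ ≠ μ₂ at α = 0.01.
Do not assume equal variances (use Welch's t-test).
Welch's two-sample t-test:
H₀: μ₁ = μ₂
H₁: μ₁ ≠ μ₂
s₁²/n₁ = 12.80²/34 = 4.8188,  s₂²/n₂ = 5.24²/32 = 0.8581
SE = √(s₁²/n₁ + s₂²/n₂) = √(4.8188 + 0.8581) = 2.3826
df (Welch-Satterthwaite) = (s₁²/n₁ + s₂²/n₂)² / [(s₁²/n₁)²/(n₁-1) + (s₂²/n₂)²/(n₂-1)] ≈ 44.30
t = (x̄₁ - x̄₂) / SE = (51.35 - 54.64) / 2.3826 = -3.29 / 2.3826 = -1.381
p-value = 0.1743

Since p-value > α = 0.01, we fail to reject H₀.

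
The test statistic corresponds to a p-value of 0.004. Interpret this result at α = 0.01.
Since p = 0.004 < α = 0.01, reject H₀.
There is sufficient evidence to reject the null hypothesis; the result is statistically significant at the 0.01 level.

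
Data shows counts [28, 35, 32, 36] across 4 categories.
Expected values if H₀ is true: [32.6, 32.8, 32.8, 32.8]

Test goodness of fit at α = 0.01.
Chi-square goodness of fit test:
H₀: observed counts match expected distribution
H₁: observed counts differ from expected distribution
df = k - 1 = 3
χ² = Σ(O - E)²/E
   = (28 - 32.6)²/32.6 + (35 - 32.8)²/32.8 + (32 - 32.8)²/32.8 + (36 - 32.8)²/32.8
   = 0.649 + 0.148 + 0.020 + 0.312
   = 1.13
p-value = 0.7702

Since p-value > α = 0.01, we fail to reject H₀.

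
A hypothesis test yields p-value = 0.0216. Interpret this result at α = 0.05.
Since p = 0.0216 < α = 0.05, reject H₀.
There is sufficient evidence to reject the null hypothesis; the result is statistically significant at the 0.05 level.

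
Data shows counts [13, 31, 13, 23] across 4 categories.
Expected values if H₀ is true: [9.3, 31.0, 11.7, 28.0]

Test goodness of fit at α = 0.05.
Chi-square goodness of fit test:
H₀: observed counts match expected distribution
H₁: observed counts differ from expected distribution
df = k - 1 = 3
χ² = Σ(O - E)²/E
   = (13 - 9.3)²/9.3 + (31 - 31.0)²/31.0 + (13 - 11.7)²/11.7 + (23 - 28.0)²/28.0
   = 1.472 + 0.000 + 0.144 + 0.893
   = 2.51
p-value = 0.4736

Since p-value > α = 0.05, we fail to reject H₀.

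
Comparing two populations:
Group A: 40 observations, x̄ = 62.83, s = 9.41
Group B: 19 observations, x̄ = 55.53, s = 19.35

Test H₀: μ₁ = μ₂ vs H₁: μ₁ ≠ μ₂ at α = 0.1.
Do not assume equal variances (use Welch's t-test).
Welch's two-sample t-test:
H₀: μ₁ = μ₂
H₁: μ₁ ≠ μ₂
s₁²/n₁ = 9.41²/40 = 2.2137,  s₂²/n₂ = 19.35²/19 = 19.7064
SE = √(s₁²/n₁ + s₂²/n₂) = √(2.2137 + 19.7064) = 4.6819
df (Welch-Satterthwaite) = (s₁²/n₁ + s₂²/n₂)² / [(s₁²/n₁)²/(n₁-1) + (s₂²/n₂)²/(n₂-1)] ≈ 22.14
t = (x̄₁ - x̄₂) / SE = (62.83 - 55.53) / 4.6819 = 7.30 / 4.6819 = 1.559
p-value = 0.1331

Since p-value > α = 0.1, we fail to reject H₀.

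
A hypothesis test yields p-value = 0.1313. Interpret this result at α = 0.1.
Since p = 0.1313 > α = 0.1, fail to reject H₀.
There is insufficient evidence to reject the null hypothesis; the result is not statistically significant at the 0.1 level.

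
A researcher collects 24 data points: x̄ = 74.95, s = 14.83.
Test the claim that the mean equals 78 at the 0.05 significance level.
One-sample t-test:
H₀: μ = 78
H₁: μ ≠ 78
df = n - 1 = 23
t = (x̄ - μ₀) / (s/√n) = (74.95 - 78) / (14.83/√24) = -1.008
p-value = 0.3242

Since p-value > α = 0.05, we fail to reject H₀.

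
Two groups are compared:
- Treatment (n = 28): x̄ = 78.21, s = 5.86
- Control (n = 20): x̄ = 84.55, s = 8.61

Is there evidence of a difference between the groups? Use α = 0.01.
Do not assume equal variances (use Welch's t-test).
Welch's two-sample t-test:
H₀: μ₁ = μ₂
H₁: μ₁ ≠ μ₂
s₁²/n₁ = 5.86²/28 = 1.2264,  s₂²/n₂ = 8.61²/20 = 3.7066
SE = √(s₁²/n₁ + s₂²/n₂) = √(1.2264 + 3.7066) = 2.2210
df (Welch-Satterthwaite) = (s₁²/n₁ + s₂²/n₂)² / [(s₁²/n₁)²/(n₁-1) + (s₂²/n₂)²/(n₂-1)] ≈ 31.25
t = (x̄₁ - x̄₂) / SE = (78.21 - 84.55) / 2.2210 = -6.34 / 2.2210 = -2.855
p-value = 0.0076

Since p-value < α = 0.01, we reject H₀.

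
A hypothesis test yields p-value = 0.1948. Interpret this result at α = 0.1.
Since p = 0.1948 > α = 0.1, fail to reject H₀.
There is insufficient evidence to reject the null hypothesis; the result is not statistically significant at the 0.1 level.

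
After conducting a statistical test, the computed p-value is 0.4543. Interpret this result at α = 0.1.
Since p = 0.4543 > α = 0.1, fail to reject H₀.
There is insufficient evidence to reject the null hypothesis; the result is not statistically significant at the 0.1 level.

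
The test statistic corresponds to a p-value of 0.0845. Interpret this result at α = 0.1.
Since p = 0.0845 < α = 0.1, reject H₀.
There is sufficient evidence to reject the null hypothesis; the result is statistically significant at the 0.1 level.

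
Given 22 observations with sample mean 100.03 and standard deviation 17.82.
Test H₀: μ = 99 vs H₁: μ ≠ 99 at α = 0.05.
One-sample t-test:
H₀: μ = 99
H₁: μ ≠ 99
df = n - 1 = 21
t = (x̄ - μ₀) / (s/√n) = (100.03 - 99) / (17.82/√22) = 0.271
p-value = 0.7890

Since p-value > α = 0.05, we fail to reject H₀.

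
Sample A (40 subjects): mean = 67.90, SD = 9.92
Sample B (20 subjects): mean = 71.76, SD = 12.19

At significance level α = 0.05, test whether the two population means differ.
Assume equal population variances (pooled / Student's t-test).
Student's two-sample t-test (equal variances):
H₀: μ₁ = μ₂
H₁: μ₁ ≠ μ₂
df = n₁ + n₂ - 2 = 58
Pooled variance s_p² = [(n₁-1)s₁² + (n₂-1)s₂²] / (n₁ + n₂ - 2) = [(39)(9.92²) + (19)(12.19²)] / 58 = 114.8479
SE = √(s_p²(1/n₁ + 1/n₂)) = √(114.8479 × (1/40 + 1/20)) = 2.9349
t = (x̄₁ - x̄₂) / SE = (67.90 - 71.76) / 2.9349 = -3.86 / 2.9349 = -1.315
p-value = 0.1936

Since p-value > α = 0.05, we fail to reject H₀.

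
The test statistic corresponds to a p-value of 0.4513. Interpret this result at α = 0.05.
Since p = 0.4513 > α = 0.05, fail to reject H₀.
There is insufficient evidence to reject the null hypothesis; the result is not statistically significant at the 0.05 level.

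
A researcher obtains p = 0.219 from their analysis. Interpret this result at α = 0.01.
Since p = 0.219 > α = 0.01, fail to reject H₀.
There is insufficient evidence to reject the null hypothesis; the result is not statistically significant at the 0.01 level.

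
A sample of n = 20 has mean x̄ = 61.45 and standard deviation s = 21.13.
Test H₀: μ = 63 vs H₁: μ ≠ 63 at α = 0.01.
One-sample t-test:
H₀: μ = 63
H₁: μ ≠ 63
df = n - 1 = 19
t = (x̄ - μ₀) / (s/√n) = (61.45 - 63) / (21.13/√20) = -0.328
p-value = 0.7465

Since p-value > α = 0.01, we fail to reject H₀.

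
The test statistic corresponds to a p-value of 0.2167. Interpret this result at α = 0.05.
Since p = 0.2167 > α = 0.05, fail to reject H₀.
There is insufficient evidence to reject the null hypothesis; the result is not statistically significant at the 0.05 level.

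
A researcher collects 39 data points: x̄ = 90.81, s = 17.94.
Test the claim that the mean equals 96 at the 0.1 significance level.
One-sample t-test:
H₀: μ = 96
H₁: μ ≠ 96
df = n - 1 = 38
t = (x̄ - μ₀) / (s/√n) = (90.81 - 96) / (17.94/√39) = -1.807
p-value = 0.0787

Since p-value < α = 0.1, we reject H₀.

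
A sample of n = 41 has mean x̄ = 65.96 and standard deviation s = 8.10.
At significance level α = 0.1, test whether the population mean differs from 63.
One-sample t-test:
H₀: μ = 63
H₁: μ ≠ 63
df = n - 1 = 40
t = (x̄ - μ₀) / (s/√n) = (65.96 - 63) / (8.10/√41) = 2.340
p-value = 0.0244

Since p-value < α = 0.1, we reject H₀.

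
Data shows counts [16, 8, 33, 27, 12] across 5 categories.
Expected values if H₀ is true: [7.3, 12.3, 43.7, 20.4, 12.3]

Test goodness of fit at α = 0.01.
Chi-square goodness of fit test:
H₀: observed counts match expected distribution
H₁: observed counts differ from expected distribution
df = k - 1 = 4
χ² = Σ(O - E)²/E
   = (16 - 7.3)²/7.3 + (8 - 12.3)²/12.3 + (33 - 43.7)²/43.7 + (27 - 20.4)²/20.4 + (12 - 12.3)²/12.3
   = 10.368 + 1.503 + 2.620 + 2.135 + 0.007
   = 16.63
p-value = 0.0023

Since p-value < α = 0.01, we reject H₀.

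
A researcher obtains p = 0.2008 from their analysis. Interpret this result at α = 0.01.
Since p = 0.2008 > α = 0.01, fail to reject H₀.
There is insufficient evidence to reject the null hypothesis; the result is not statistically significant at the 0.01 level.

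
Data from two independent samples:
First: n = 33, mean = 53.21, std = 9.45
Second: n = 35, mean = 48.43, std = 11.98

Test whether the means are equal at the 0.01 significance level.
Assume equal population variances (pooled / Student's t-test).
Student's two-sample t-test (equal variances):
H₀: μ₁ = μ₂
H₁: μ₁ ≠ μ₂
df = n₁ + n₂ - 2 = 66
Pooled variance s_p² = [(n₁-1)s₁² + (n₂-1)s₂²] / (n₁ + n₂ - 2) = [(32)(9.45²) + (34)(11.98²)] / 66 = 117.2329
SE = √(s_p²(1/n₁ + 1/n₂)) = √(117.2329 × (1/33 + 1/35)) = 2.6272
t = (x̄₁ - x̄₂) / SE = (53.21 - 48.43) / 2.6272 = 4.78 / 2.6272 = 1.819
p-value = 0.0734

Since p-value > α = 0.01, we fail to reject H₀.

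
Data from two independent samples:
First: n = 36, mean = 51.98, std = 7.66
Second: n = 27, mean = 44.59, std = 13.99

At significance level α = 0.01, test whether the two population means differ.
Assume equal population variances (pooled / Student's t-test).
Student's two-sample t-test (equal variances):
H₀: μ₁ = μ₂
H₁: μ₁ ≠ μ₂
df = n₁ + n₂ - 2 = 61
Pooled variance s_p² = [(n₁-1)s₁² + (n₂-1)s₂²] / (n₁ + n₂ - 2) = [(35)(7.66²) + (26)(13.99²)] / 61 = 117.0880
SE = √(s_p²(1/n₁ + 1/n₂)) = √(117.0880 × (1/36 + 1/27)) = 2.7548
t = (x̄₁ - x̄₂) / SE = (51.98 - 44.59) / 2.7548 = 7.39 / 2.7548 = 2.683
p-value = 0.0094

Since p-value < α = 0.01, we reject H₀.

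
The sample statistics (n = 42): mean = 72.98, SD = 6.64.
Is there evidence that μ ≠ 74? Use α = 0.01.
One-sample t-test:
H₀: μ = 74
H₁: μ ≠ 74
df = n - 1 = 41
t = (x̄ - μ₀) / (s/√n) = (72.98 - 74) / (6.64/√42) = -0.996
p-value = 0.3253

Since p-value > α = 0.01, we fail to reject H₀.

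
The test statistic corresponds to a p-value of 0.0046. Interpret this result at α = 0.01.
Since p = 0.0046 < α = 0.01, reject H₀.
There is sufficient evidence to reject the null hypothesis; the result is statistically significant at the 0.01 level.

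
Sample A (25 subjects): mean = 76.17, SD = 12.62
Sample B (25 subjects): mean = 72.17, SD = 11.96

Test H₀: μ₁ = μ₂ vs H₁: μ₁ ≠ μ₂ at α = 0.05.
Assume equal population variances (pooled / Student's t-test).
Student's two-sample t-test (equal variances):
H₀: μ₁ = μ₂
H₁: μ₁ ≠ μ₂
df = n₁ + n₂ - 2 = 48
Pooled variance s_p² = [(n₁-1)s₁² + (n₂-1)s₂²] / (n₁ + n₂ - 2) = [(24)(12.62²) + (24)(11.96²)] / 48 = 151.1530
SE = √(s_p²(1/n₁ + 1/n₂)) = √(151.1530 × (1/25 + 1/25)) = 3.4774
t = (x̄₁ - x̄₂) / SE = (76.17 - 72.17) / 3.4774 = 4.00 / 3.4774 = 1.150
p-value = 0.2557

Since p-value > α = 0.05, we fail to reject H₀.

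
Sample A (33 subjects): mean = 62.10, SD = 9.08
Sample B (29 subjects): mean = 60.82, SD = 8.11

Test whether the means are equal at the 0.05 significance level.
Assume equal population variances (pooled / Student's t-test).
Student's two-sample t-test (equal variances):
H₀: μ₁ = μ₂
H₁: μ₁ ≠ μ₂
df = n₁ + n₂ - 2 = 60
Pooled variance s_p² = [(n₁-1)s₁² + (n₂-1)s₂²] / (n₁ + n₂ - 2) = [(32)(9.08²) + (28)(8.11²)] / 60 = 74.6651
SE = √(s_p²(1/n₁ + 1/n₂)) = √(74.6651 × (1/33 + 1/29)) = 2.1994
t = (x̄₁ - x̄₂) / SE = (62.10 - 60.82) / 2.1994 = 1.28 / 2.1994 = 0.582
p-value = 0.5628

Since p-value > α = 0.05, we fail to reject H₀.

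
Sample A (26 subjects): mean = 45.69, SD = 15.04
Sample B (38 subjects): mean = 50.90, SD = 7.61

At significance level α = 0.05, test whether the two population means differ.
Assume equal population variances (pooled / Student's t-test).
Student's two-sample t-test (equal variances):
H₀: μ₁ = μ₂
H₁: μ₁ ≠ μ₂
df = n₁ + n₂ - 2 = 62
Pooled variance s_p² = [(n₁-1)s₁² + (n₂-1)s₂²] / (n₁ + n₂ - 2) = [(25)(15.04²) + (37)(7.61²)] / 62 = 125.7708
SE = √(s_p²(1/n₁ + 1/n₂)) = √(125.7708 × (1/26 + 1/38)) = 2.8543
t = (x̄₁ - x̄₂) / SE = (45.69 - 50.90) / 2.8543 = -5.21 / 2.8543 = -1.825
p-value = 0.0728

Since p-value > α = 0.05, we fail to reject H₀.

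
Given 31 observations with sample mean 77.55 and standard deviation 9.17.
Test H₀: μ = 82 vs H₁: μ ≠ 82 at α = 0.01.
One-sample t-test:
H₀: μ = 82
H₁: μ ≠ 82
df = n - 1 = 30
t = (x̄ - μ₀) / (s/√n) = (77.55 - 82) / (9.17/√31) = -2.702
p-value = 0.0112

Since p-value > α = 0.01, we fail to reject H₀.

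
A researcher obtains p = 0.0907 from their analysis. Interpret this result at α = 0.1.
Since p = 0.0907 < α = 0.1, reject H₀.
There is sufficient evidence to reject the null hypothesis; the result is statistically significant at the 0.1 level.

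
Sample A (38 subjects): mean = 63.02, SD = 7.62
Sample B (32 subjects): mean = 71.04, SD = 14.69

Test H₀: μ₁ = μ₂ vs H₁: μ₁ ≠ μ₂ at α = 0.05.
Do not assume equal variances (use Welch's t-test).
Welch's two-sample t-test:
H₀: μ₁ = μ₂
H₁: μ₁ ≠ μ₂
s₁²/n₁ = 7.62²/38 = 1.5280,  s₂²/n₂ = 14.69²/32 = 6.7436
SE = √(s₁²/n₁ + s₂²/n₂) = √(1.5280 + 6.7436) = 2.8760
df (Welch-Satterthwaite) = (s₁²/n₁ + s₂²/n₂)² / [(s₁²/n₁)²/(n₁-1) + (s₂²/n₂)²/(n₂-1)] ≈ 44.72
t = (x̄₁ - x̄₂) / SE = (63.02 - 71.04) / 2.8760 = -8.02 / 2.8760 = -2.789
p-value = 0.0077

Since p-value < α = 0.05, we reject H₀.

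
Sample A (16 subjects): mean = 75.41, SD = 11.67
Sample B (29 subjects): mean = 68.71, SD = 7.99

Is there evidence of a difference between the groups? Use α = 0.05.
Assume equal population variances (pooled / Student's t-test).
Student's two-sample t-test (equal variances):
H₀: μ₁ = μ₂
H₁: μ₁ ≠ μ₂
df = n₁ + n₂ - 2 = 43
Pooled variance s_p² = [(n₁-1)s₁² + (n₂-1)s₂²] / (n₁ + n₂ - 2) = [(15)(11.67²) + (28)(7.99²)] / 43 = 89.0781
SE = √(s_p²(1/n₁ + 1/n₂)) = √(89.0781 × (1/16 + 1/29)) = 2.9392
t = (x̄₁ - x̄₂) / SE = (75.41 - 68.71) / 2.9392 = 6.70 / 2.9392 = 2.280
p-value = 0.0277

Since p-value < α = 0.05, we reject H₀.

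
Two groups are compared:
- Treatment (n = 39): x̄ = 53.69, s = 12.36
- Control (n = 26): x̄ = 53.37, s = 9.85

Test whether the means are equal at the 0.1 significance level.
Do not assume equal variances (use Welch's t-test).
Welch's two-sample t-test:
H₀: μ₁ = μ₂
H₁: μ₁ ≠ μ₂
s₁²/n₁ = 12.36²/39 = 3.9172,  s₂²/n₂ = 9.85²/26 = 3.7316
SE = √(s₁²/n₁ + s₂²/n₂) = √(3.9172 + 3.7316) = 2.7656
df (Welch-Satterthwaite) = (s₁²/n₁ + s₂²/n₂)² / [(s₁²/n₁)²/(n₁-1) + (s₂²/n₂)²/(n₂-1)] ≈ 60.89
t = (x̄₁ - x̄₂) / SE = (53.69 - 53.37) / 2.7656 = 0.32 / 2.7656 = 0.116
p-value = 0.9083

Since p-value > α = 0.1, we fail to reject H₀.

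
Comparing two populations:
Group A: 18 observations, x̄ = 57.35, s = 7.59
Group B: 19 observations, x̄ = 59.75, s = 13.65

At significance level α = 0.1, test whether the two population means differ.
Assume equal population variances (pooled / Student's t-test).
Student's two-sample t-test (equal variances):
H₀: μ₁ = μ₂
H₁: μ₁ ≠ μ₂
df = n₁ + n₂ - 2 = 35
Pooled variance s_p² = [(n₁-1)s₁² + (n₂-1)s₂²] / (n₁ + n₂ - 2) = [(17)(7.59²) + (18)(13.65²)] / 35 = 123.8041
SE = √(s_p²(1/n₁ + 1/n₂)) = √(123.8041 × (1/18 + 1/19)) = 3.6598
t = (x̄₁ - x̄₂) / SE = (57.35 - 59.75) / 3.6598 = -2.40 / 3.6598 = -0.656
p-value = 0.5163

Since p-value > α = 0.1, we fail to reject H₀.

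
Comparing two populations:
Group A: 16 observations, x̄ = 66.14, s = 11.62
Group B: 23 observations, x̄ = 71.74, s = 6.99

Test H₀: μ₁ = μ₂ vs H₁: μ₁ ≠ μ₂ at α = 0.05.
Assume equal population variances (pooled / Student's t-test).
Student's two-sample t-test (equal variances):
H₀: μ₁ = μ₂
H₁: μ₁ ≠ μ₂
df = n₁ + n₂ - 2 = 37
Pooled variance s_p² = [(n₁-1)s₁² + (n₂-1)s₂²] / (n₁ + n₂ - 2) = [(15)(11.62²) + (22)(6.99²)] / 37 = 83.7916
SE = √(s_p²(1/n₁ + 1/n₂)) = √(83.7916 × (1/16 + 1/23)) = 2.9799
t = (x̄₁ - x̄₂) / SE = (66.14 - 71.74) / 2.9799 = -5.60 / 2.9799 = -1.879
p-value = 0.0681

Since p-value > α = 0.05, we fail to reject H₀.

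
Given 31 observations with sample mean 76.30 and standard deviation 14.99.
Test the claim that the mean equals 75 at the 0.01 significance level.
One-sample t-test:
H₀: μ = 75
H₁: μ ≠ 75
df = n - 1 = 30
t = (x̄ - μ₀) / (s/√n) = (76.30 - 75) / (14.99/√31) = 0.483
p-value = 0.6327

Since p-value > α = 0.01, we fail to reject H₀.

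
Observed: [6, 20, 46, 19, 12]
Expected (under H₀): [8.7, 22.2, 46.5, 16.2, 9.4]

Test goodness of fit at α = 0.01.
Chi-square goodness of fit test:
H₀: observed counts match expected distribution
H₁: observed counts differ from expected distribution
df = k - 1 = 4
χ² = Σ(O - E)²/E
   = (6 - 8.7)²/8.7 + (20 - 22.2)²/22.2 + (46 - 46.5)²/46.5 + (19 - 16.2)²/16.2 + (12 - 9.4)²/9.4
   = 0.838 + 0.218 + 0.005 + 0.484 + 0.719
   = 2.26
p-value = 0.6873

Since p-value > α = 0.01, we fail to reject H₀.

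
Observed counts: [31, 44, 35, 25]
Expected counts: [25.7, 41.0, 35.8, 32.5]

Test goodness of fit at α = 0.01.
Chi-square goodness of fit test:
H₀: observed counts match expected distribution
H₁: observed counts differ from expected distribution
df = k - 1 = 3
χ² = Σ(O - E)²/E
   = (31 - 25.7)²/25.7 + (44 - 41.0)²/41.0 + (35 - 35.8)²/35.8 + (25 - 32.5)²/32.5
   = 1.093 + 0.220 + 0.018 + 1.731
   = 3.06
p-value = 0.3823

Since p-value > α = 0.01, we fail to reject H₀.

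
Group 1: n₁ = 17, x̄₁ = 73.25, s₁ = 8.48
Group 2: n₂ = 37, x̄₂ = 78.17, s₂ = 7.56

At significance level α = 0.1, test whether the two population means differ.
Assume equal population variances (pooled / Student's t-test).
Student's two-sample t-test (equal variances):
H₀: μ₁ = μ₂
H₁: μ₁ ≠ μ₂
df = n₁ + n₂ - 2 = 52
Pooled variance s_p² = [(n₁-1)s₁² + (n₂-1)s₂²] / (n₁ + n₂ - 2) = [(16)(8.48²) + (36)(7.56²)] / 52 = 61.6942
SE = √(s_p²(1/n₁ + 1/n₂)) = √(61.6942 × (1/17 + 1/37)) = 2.3014
t = (x̄₁ - x̄₂) / SE = (73.25 - 78.17) / 2.3014 = -4.92 / 2.3014 = -2.138
p-value = 0.0373

Since p-value < α = 0.1, we reject H₀.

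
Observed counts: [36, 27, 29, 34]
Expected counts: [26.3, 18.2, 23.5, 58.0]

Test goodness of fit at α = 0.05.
Chi-square goodness of fit test:
H₀: observed counts match expected distribution
H₁: observed counts differ from expected distribution
df = k - 1 = 3
χ² = Σ(O - E)²/E
   = (36 - 26.3)²/26.3 + (27 - 18.2)²/18.2 + (29 - 23.5)²/23.5 + (34 - 58.0)²/58.0
   = 3.578 + 4.255 + 1.287 + 9.931
   = 19.05
p-value = 0.0003

Since p-value < α = 0.05, we reject H₀.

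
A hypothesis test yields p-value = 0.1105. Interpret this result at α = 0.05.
Since p = 0.1105 > α = 0.05, fail to reject H₀.
There is insufficient evidence to reject the null hypothesis; the result is not statistically significant at the 0.05 level.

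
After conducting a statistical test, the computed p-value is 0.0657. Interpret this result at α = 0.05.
Since p = 0.0657 > α = 0.05, fail to reject H₀.
There is insufficient evidence to reject the null hypothesis; the result is not statistically significant at the 0.05 level.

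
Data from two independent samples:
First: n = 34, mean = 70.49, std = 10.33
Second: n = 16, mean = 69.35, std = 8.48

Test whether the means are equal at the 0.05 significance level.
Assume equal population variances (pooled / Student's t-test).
Student's two-sample t-test (equal variances):
H₀: μ₁ = μ₂
H₁: μ₁ ≠ μ₂
df = n₁ + n₂ - 2 = 48
Pooled variance s_p² = [(n₁-1)s₁² + (n₂-1)s₂²] / (n₁ + n₂ - 2) = [(33)(10.33²) + (15)(8.48²)] / 48 = 95.8344
SE = √(s_p²(1/n₁ + 1/n₂)) = √(95.8344 × (1/34 + 1/16)) = 2.9679
t = (x̄₁ - x̄₂) / SE = (70.49 - 69.35) / 2.9679 = 1.14 / 2.9679 = 0.384
p-value = 0.7026

Since p-value > α = 0.05, we fail to reject H₀.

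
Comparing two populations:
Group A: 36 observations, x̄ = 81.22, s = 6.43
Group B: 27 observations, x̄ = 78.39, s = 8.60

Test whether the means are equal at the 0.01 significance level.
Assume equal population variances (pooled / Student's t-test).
Student's two-sample t-test (equal variances):
H₀: μ₁ = μ₂
H₁: μ₁ ≠ μ₂
df = n₁ + n₂ - 2 = 61
Pooled variance s_p² = [(n₁-1)s₁² + (n₂-1)s₂²] / (n₁ + n₂ - 2) = [(35)(6.43²) + (26)(8.60²)] / 61 = 55.2464
SE = √(s_p²(1/n₁ + 1/n₂)) = √(55.2464 × (1/36 + 1/27)) = 1.8923
t = (x̄₁ - x̄₂) / SE = (81.22 - 78.39) / 1.8923 = 2.83 / 1.8923 = 1.496
p-value = 0.1399

Since p-value > α = 0.01, we fail to reject H₀.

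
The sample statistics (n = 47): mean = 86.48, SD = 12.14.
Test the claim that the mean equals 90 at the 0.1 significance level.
One-sample t-test:
H₀: μ = 90
H₁: μ ≠ 90
df = n - 1 = 46
t = (x̄ - μ₀) / (s/√n) = (86.48 - 90) / (12.14/√47) = -1.988
p-value = 0.0528

Since p-value < α = 0.1, we reject H₀.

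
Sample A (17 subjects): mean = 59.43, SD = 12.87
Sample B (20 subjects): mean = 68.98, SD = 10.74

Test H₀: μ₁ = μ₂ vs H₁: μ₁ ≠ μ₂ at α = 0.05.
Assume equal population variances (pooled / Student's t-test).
Student's two-sample t-test (equal variances):
H₀: μ₁ = μ₂
H₁: μ₁ ≠ μ₂
df = n₁ + n₂ - 2 = 35
Pooled variance s_p² = [(n₁-1)s₁² + (n₂-1)s₂²] / (n₁ + n₂ - 2) = [(16)(12.87²) + (19)(10.74²)] / 35 = 138.3370
SE = √(s_p²(1/n₁ + 1/n₂)) = √(138.3370 × (1/17 + 1/20)) = 3.8800
t = (x̄₁ - x̄₂) / SE = (59.43 - 68.98) / 3.8800 = -9.55 / 3.8800 = -2.461
p-value = 0.0189

Since p-value < α = 0.05, we reject H₀.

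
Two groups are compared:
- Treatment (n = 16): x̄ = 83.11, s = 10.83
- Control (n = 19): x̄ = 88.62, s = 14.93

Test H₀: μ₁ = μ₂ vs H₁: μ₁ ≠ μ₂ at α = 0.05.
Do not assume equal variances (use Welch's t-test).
Welch's two-sample t-test:
H₀: μ₁ = μ₂
H₁: μ₁ ≠ μ₂
s₁²/n₁ = 10.83²/16 = 7.3306,  s₂²/n₂ = 14.93²/19 = 11.7318
SE = √(s₁²/n₁ + s₂²/n₂) = √(7.3306 + 11.7318) = 4.3661
df (Welch-Satterthwaite) = (s₁²/n₁ + s₂²/n₂)² / [(s₁²/n₁)²/(n₁-1) + (s₂²/n₂)²/(n₂-1)] ≈ 32.36
t = (x̄₁ - x̄₂) / SE = (83.11 - 88.62) / 4.3661 = -5.51 / 4.3661 = -1.262
p-value = 0.2160

Since p-value > α = 0.05, we fail to reject H₀.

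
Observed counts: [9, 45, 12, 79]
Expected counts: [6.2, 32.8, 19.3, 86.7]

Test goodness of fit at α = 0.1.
Chi-square goodness of fit test:
H₀: observed counts match expected distribution
H₁: observed counts differ from expected distribution
df = k - 1 = 3
χ² = Σ(O - E)²/E
   = (9 - 6.2)²/6.2 + (45 - 32.8)²/32.8 + (12 - 19.3)²/19.3 + (79 - 86.7)²/86.7
   = 1.265 + 4.538 + 2.761 + 0.684
   = 9.25
p-value = 0.0262

Since p-value < α = 0.1, we reject H₀.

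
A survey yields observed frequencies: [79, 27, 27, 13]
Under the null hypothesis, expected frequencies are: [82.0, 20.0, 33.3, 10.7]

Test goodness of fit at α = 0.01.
Chi-square goodness of fit test:
H₀: observed counts match expected distribution
H₁: observed counts differ from expected distribution
df = k - 1 = 3
χ² = Σ(O - E)²/E
   = (79 - 82.0)²/82.0 + (27 - 20.0)²/20.0 + (27 - 33.3)²/33.3 + (13 - 10.7)²/10.7
   = 0.110 + 2.450 + 1.192 + 0.494
   = 4.25
p-value = 0.2361

Since p-value > α = 0.01, we fail to reject H₀.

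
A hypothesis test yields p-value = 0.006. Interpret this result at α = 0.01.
Since p = 0.006 < α = 0.01, reject H₀.
There is sufficient evidence to reject the null hypothesis; the result is statistically significant at the 0.01 level.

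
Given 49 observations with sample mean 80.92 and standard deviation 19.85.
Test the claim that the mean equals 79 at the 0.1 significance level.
One-sample t-test:
H₀: μ = 79
H₁: μ ≠ 79
df = n - 1 = 48
t = (x̄ - μ₀) / (s/√n) = (80.92 - 79) / (19.85/√49) = 0.677
p-value = 0.5016

Since p-value > α = 0.1, we fail to reject H₀.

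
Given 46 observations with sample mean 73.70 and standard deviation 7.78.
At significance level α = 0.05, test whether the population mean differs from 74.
One-sample t-test:
H₀: μ = 74
H₁: μ ≠ 74
df = n - 1 = 45
t = (x̄ - μ₀) / (s/√n) = (73.70 - 74) / (7.78/√46) = -0.262
p-value = 0.7949

Since p-value > α = 0.05, we fail to reject H₀.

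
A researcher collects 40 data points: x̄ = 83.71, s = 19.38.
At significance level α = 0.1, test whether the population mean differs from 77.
One-sample t-test:
H₀: μ = 77
H₁: μ ≠ 77
df = n - 1 = 39
t = (x̄ - μ₀) / (s/√n) = (83.71 - 77) / (19.38/√40) = 2.190
p-value = 0.0346

Since p-value < α = 0.1, we reject H₀.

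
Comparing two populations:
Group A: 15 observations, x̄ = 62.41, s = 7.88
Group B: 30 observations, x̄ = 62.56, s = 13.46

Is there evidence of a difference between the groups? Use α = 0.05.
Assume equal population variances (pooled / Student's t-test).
Student's two-sample t-test (equal variances):
H₀: μ₁ = μ₂
H₁: μ₁ ≠ μ₂
df = n₁ + n₂ - 2 = 43
Pooled variance s_p² = [(n₁-1)s₁² + (n₂-1)s₂²] / (n₁ + n₂ - 2) = [(14)(7.88²) + (29)(13.46²)] / 43 = 142.4023
SE = √(s_p²(1/n₁ + 1/n₂)) = √(142.4023 × (1/15 + 1/30)) = 3.7736
t = (x̄₁ - x̄₂) / SE = (62.41 - 62.56) / 3.7736 = -0.15 / 3.7736 = -0.040
p-value = 0.9685

Since p-value > α = 0.05, we fail to reject H₀.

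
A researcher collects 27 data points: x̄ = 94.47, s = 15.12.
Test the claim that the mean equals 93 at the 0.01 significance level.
One-sample t-test:
H₀: μ = 93
H₁: μ ≠ 93
df = n - 1 = 26
t = (x̄ - μ₀) / (s/√n) = (94.47 - 93) / (15.12/√27) = 0.505
p-value = 0.6177

Since p-value > α = 0.01, we fail to reject H₀.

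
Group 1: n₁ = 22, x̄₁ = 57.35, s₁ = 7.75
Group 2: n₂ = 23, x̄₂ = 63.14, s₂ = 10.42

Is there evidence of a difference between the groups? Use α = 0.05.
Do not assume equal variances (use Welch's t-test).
Welch's two-sample t-test:
H₀: μ₁ = μ₂
H₁: μ₁ ≠ μ₂
s₁²/n₁ = 7.75²/22 = 2.7301,  s₂²/n₂ = 10.42²/23 = 4.7207
SE = √(s₁²/n₁ + s₂²/n₂) = √(2.7301 + 4.7207) = 2.7296
df (Welch-Satterthwaite) = (s₁²/n₁ + s₂²/n₂)² / [(s₁²/n₁)²/(n₁-1) + (s₂²/n₂)²/(n₂-1)] ≈ 40.58
t = (x̄₁ - x̄₂) / SE = (57.35 - 63.14) / 2.7296 = -5.79 / 2.7296 = -2.121
p-value = 0.0401

Since p-value < α = 0.05, we reject H₀.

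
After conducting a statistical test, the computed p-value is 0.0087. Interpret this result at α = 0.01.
Since p = 0.0087 < α = 0.01, reject H₀.
There is sufficient evidence to reject the null hypothesis; the result is statistically significant at the 0.01 level.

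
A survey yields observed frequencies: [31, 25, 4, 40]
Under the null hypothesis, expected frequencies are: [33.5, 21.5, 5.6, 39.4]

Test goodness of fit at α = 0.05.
Chi-square goodness of fit test:
H₀: observed counts match expected distribution
H₁: observed counts differ from expected distribution
df = k - 1 = 3
χ² = Σ(O - E)²/E
   = (31 - 33.5)²/33.5 + (25 - 21.5)²/21.5 + (4 - 5.6)²/5.6 + (40 - 39.4)²/39.4
   = 0.187 + 0.570 + 0.457 + 0.009
   = 1.22
p-value = 0.7476

Since p-value > α = 0.05, we fail to reject H₀.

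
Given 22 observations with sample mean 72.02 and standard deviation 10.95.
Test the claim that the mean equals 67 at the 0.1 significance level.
One-sample t-test:
H₀: μ = 67
H₁: μ ≠ 67
df = n - 1 = 21
t = (x̄ - μ₀) / (s/√n) = (72.02 - 67) / (10.95/√22) = 2.150
p-value = 0.0433

Since p-value < α = 0.1, we reject H₀.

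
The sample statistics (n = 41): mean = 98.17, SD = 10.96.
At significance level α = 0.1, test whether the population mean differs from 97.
One-sample t-test:
H₀: μ = 97
H₁: μ ≠ 97
df = n - 1 = 40
t = (x̄ - μ₀) / (s/√n) = (98.17 - 97) / (10.96/√41) = 0.684
p-value = 0.4982

Since p-value > α = 0.1, we fail to reject H₀.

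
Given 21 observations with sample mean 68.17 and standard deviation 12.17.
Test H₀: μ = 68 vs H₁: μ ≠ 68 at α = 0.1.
One-sample t-test:
H₀: μ = 68
H₁: μ ≠ 68
df = n - 1 = 20
t = (x̄ - μ₀) / (s/√n) = (68.17 - 68) / (12.17/√21) = 0.064
p-value = 0.9496

Since p-value > α = 0.1, we fail to reject H₀.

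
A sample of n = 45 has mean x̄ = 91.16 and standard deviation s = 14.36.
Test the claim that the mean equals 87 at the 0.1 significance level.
One-sample t-test:
H₀: μ = 87
H₁: μ ≠ 87
df = n - 1 = 44
t = (x̄ - μ₀) / (s/√n) = (91.16 - 87) / (14.36/√45) = 1.943
p-value = 0.0584

Since p-value < α = 0.1, we reject H₀.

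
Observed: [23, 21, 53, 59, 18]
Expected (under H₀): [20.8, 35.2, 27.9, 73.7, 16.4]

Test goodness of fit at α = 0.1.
Chi-square goodness of fit test:
H₀: observed counts match expected distribution
H₁: observed counts differ from expected distribution
df = k - 1 = 4
χ² = Σ(O - E)²/E
   = (23 - 20.8)²/20.8 + (21 - 35.2)²/35.2 + (53 - 27.9)²/27.9 + (59 - 73.7)²/73.7 + (18 - 16.4)²/16.4
   = 0.233 + 5.728 + 22.581 + 2.932 + 0.156
   = 31.63
p-value < 0.0001

Since p-value < α = 0.1, we reject H₀.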